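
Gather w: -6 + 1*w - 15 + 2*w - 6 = 3*w - 27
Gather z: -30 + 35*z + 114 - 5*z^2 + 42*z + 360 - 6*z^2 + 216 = -11*z^2 + 77*z + 660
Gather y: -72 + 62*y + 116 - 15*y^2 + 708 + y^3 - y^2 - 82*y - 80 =y^3 - 16*y^2 - 20*y + 672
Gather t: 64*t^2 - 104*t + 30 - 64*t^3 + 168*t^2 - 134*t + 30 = -64*t^3 + 232*t^2 - 238*t + 60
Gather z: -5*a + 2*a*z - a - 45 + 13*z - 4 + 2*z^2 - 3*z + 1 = -6*a + 2*z^2 + z*(2*a + 10) - 48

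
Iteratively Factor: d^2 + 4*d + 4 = (d + 2)*(d + 2)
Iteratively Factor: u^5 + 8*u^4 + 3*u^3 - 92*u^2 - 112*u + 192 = (u + 4)*(u^4 + 4*u^3 - 13*u^2 - 40*u + 48) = (u + 4)^2*(u^3 - 13*u + 12) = (u - 3)*(u + 4)^2*(u^2 + 3*u - 4) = (u - 3)*(u + 4)^3*(u - 1)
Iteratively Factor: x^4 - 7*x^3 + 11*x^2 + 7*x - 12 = (x - 3)*(x^3 - 4*x^2 - x + 4) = (x - 3)*(x + 1)*(x^2 - 5*x + 4) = (x - 4)*(x - 3)*(x + 1)*(x - 1)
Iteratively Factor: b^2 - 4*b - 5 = (b + 1)*(b - 5)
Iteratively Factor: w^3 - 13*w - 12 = (w + 1)*(w^2 - w - 12) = (w + 1)*(w + 3)*(w - 4)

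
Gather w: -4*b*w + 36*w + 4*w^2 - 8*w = 4*w^2 + w*(28 - 4*b)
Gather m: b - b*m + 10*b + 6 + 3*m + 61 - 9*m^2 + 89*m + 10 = 11*b - 9*m^2 + m*(92 - b) + 77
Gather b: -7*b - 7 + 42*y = -7*b + 42*y - 7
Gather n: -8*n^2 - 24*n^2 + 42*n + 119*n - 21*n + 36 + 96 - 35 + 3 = -32*n^2 + 140*n + 100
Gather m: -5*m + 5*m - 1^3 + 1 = 0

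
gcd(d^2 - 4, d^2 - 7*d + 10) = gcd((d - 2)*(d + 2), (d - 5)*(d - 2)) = d - 2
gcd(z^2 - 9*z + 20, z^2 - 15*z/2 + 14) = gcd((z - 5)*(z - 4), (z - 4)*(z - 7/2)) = z - 4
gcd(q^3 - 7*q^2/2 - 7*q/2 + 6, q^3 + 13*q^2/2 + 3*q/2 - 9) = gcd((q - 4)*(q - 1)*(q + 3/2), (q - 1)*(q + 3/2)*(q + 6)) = q^2 + q/2 - 3/2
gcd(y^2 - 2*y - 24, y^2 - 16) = y + 4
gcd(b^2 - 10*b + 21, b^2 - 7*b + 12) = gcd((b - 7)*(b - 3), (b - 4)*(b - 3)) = b - 3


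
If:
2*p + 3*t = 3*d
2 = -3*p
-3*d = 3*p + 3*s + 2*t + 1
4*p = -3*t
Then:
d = 4/9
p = -2/3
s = -19/27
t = 8/9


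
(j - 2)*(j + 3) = j^2 + j - 6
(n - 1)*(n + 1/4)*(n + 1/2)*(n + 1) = n^4 + 3*n^3/4 - 7*n^2/8 - 3*n/4 - 1/8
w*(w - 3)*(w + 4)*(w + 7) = w^4 + 8*w^3 - 5*w^2 - 84*w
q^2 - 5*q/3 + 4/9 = (q - 4/3)*(q - 1/3)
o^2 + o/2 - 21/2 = (o - 3)*(o + 7/2)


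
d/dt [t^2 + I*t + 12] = 2*t + I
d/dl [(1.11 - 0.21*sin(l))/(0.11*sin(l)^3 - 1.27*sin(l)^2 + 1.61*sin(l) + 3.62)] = (0.0462*sin(l)^3 - 0.633*sin(l)^2 + 2.8194*sin(l) - 2.5473)*cos(l)/(0.0121*sin(l)^6 - 0.2794*sin(l)^5 + 1.9671*sin(l)^4 - 3.293*sin(l)^3 - 6.6027*sin(l)^2 + 11.6564*sin(l) + 13.1044)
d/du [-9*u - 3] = -9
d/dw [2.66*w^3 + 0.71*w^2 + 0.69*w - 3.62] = 7.98*w^2 + 1.42*w + 0.69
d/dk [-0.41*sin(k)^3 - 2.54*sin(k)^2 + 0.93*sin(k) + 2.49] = (-1.23*sin(k)^2 - 5.08*sin(k) + 0.93)*cos(k)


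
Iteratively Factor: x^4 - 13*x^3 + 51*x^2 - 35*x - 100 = (x - 5)*(x^3 - 8*x^2 + 11*x + 20) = (x - 5)^2*(x^2 - 3*x - 4) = (x - 5)^2*(x - 4)*(x + 1)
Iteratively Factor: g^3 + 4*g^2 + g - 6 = (g + 3)*(g^2 + g - 2) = (g + 2)*(g + 3)*(g - 1)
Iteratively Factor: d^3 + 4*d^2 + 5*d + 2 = (d + 1)*(d^2 + 3*d + 2) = (d + 1)^2*(d + 2)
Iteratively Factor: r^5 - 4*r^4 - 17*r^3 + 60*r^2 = (r + 4)*(r^4 - 8*r^3 + 15*r^2) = r*(r + 4)*(r^3 - 8*r^2 + 15*r) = r*(r - 5)*(r + 4)*(r^2 - 3*r) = r*(r - 5)*(r - 3)*(r + 4)*(r)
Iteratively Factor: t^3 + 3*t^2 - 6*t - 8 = (t + 4)*(t^2 - t - 2) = (t + 1)*(t + 4)*(t - 2)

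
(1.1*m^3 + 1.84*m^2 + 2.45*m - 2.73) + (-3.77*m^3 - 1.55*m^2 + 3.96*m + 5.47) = -2.67*m^3 + 0.29*m^2 + 6.41*m + 2.74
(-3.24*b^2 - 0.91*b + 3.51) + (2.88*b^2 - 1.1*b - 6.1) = -0.36*b^2 - 2.01*b - 2.59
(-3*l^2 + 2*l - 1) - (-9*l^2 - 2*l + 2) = 6*l^2 + 4*l - 3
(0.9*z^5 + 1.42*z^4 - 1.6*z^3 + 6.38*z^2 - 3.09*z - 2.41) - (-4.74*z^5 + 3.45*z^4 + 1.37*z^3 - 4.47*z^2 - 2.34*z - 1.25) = 5.64*z^5 - 2.03*z^4 - 2.97*z^3 + 10.85*z^2 - 0.75*z - 1.16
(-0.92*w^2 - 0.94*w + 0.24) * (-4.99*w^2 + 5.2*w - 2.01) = 4.5908*w^4 - 0.0934000000000008*w^3 - 4.2364*w^2 + 3.1374*w - 0.4824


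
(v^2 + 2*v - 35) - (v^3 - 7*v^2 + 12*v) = -v^3 + 8*v^2 - 10*v - 35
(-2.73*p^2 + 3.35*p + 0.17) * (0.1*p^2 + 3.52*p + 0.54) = -0.273*p^4 - 9.2746*p^3 + 10.3348*p^2 + 2.4074*p + 0.0918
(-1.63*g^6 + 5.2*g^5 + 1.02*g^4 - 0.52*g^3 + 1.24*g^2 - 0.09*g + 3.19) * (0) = 0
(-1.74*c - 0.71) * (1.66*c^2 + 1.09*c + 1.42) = -2.8884*c^3 - 3.0752*c^2 - 3.2447*c - 1.0082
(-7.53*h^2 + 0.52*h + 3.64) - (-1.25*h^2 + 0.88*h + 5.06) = -6.28*h^2 - 0.36*h - 1.42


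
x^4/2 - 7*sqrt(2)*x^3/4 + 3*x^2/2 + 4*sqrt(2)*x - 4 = (x/2 + sqrt(2)/2)*(x - 2*sqrt(2))^2*(x - sqrt(2)/2)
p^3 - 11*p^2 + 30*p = p*(p - 6)*(p - 5)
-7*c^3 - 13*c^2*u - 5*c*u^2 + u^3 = (-7*c + u)*(c + u)^2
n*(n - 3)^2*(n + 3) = n^4 - 3*n^3 - 9*n^2 + 27*n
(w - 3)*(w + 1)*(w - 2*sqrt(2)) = w^3 - 2*sqrt(2)*w^2 - 2*w^2 - 3*w + 4*sqrt(2)*w + 6*sqrt(2)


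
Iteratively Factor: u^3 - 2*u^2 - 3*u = (u + 1)*(u^2 - 3*u) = (u - 3)*(u + 1)*(u)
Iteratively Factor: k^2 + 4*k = (k + 4)*(k)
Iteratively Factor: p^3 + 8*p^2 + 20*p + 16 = (p + 2)*(p^2 + 6*p + 8) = (p + 2)*(p + 4)*(p + 2)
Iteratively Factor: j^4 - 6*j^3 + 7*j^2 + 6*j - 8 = (j + 1)*(j^3 - 7*j^2 + 14*j - 8) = (j - 4)*(j + 1)*(j^2 - 3*j + 2) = (j - 4)*(j - 2)*(j + 1)*(j - 1)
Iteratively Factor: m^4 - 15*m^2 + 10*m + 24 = (m - 3)*(m^3 + 3*m^2 - 6*m - 8) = (m - 3)*(m - 2)*(m^2 + 5*m + 4) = (m - 3)*(m - 2)*(m + 1)*(m + 4)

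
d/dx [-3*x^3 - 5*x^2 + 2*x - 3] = -9*x^2 - 10*x + 2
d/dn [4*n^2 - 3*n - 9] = 8*n - 3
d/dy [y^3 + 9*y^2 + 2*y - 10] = 3*y^2 + 18*y + 2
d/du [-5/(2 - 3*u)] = -15/(3*u - 2)^2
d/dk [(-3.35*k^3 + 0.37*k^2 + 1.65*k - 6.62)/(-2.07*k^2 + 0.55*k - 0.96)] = (6.9345*k^4 - 3.685*k^3 + 13.267*k^2 - 28.1172*k + 2.057)/(4.2849*k^4 - 2.277*k^3 + 4.2769*k^2 - 1.056*k + 0.9216)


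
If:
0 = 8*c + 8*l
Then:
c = -l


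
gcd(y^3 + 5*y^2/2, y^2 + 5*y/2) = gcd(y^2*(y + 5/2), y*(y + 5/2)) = y^2 + 5*y/2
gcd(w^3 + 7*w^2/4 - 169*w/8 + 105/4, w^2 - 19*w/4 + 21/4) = w - 7/4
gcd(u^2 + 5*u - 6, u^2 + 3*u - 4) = u - 1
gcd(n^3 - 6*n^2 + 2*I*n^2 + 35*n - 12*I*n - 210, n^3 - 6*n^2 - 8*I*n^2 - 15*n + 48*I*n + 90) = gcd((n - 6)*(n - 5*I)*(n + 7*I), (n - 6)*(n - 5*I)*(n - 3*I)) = n^2 + n*(-6 - 5*I) + 30*I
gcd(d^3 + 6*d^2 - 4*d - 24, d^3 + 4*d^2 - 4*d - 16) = d^2 - 4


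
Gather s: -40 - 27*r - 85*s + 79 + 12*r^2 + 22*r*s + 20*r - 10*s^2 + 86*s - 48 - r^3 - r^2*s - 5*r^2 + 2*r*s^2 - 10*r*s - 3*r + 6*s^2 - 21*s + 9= -r^3 + 7*r^2 - 10*r + s^2*(2*r - 4) + s*(-r^2 + 12*r - 20)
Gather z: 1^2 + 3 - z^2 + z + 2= -z^2 + z + 6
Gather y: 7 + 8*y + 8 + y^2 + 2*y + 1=y^2 + 10*y + 16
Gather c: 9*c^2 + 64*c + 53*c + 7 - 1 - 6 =9*c^2 + 117*c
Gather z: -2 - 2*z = -2*z - 2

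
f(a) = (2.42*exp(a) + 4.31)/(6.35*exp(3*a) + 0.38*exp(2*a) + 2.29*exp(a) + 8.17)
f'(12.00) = 0.00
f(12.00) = 0.00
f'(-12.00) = 0.00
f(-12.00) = 0.53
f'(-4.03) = 0.00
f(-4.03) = 0.53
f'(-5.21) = 0.00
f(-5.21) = 0.53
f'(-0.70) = -0.08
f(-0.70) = 0.54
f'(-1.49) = 0.01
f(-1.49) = 0.55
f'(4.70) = -0.00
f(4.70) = 0.00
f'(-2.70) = 0.01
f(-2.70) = 0.54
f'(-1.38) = 0.01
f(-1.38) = 0.55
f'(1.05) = -0.14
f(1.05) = 0.07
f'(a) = (2.42*exp(a) + 4.31)*(-19.05*exp(3*a) - 0.76*exp(2*a) - 2.29*exp(a))/(6.35*exp(3*a) + 0.38*exp(2*a) + 2.29*exp(a) + 8.17)^2 + 2.42*exp(a)/(6.35*exp(3*a) + 0.38*exp(2*a) + 2.29*exp(a) + 8.17) = (-30.734*exp(3*a) - 83.0251*exp(2*a) - 3.2756*exp(a) + 9.9015)*exp(a)/(40.3225*exp(6*a) + 4.826*exp(5*a) + 29.2274*exp(4*a) + 105.4994*exp(3*a) + 11.4533*exp(2*a) + 37.4186*exp(a) + 66.7489)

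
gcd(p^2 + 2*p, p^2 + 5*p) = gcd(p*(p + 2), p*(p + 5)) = p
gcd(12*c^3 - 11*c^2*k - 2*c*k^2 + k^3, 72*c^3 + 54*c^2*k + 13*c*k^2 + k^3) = 3*c + k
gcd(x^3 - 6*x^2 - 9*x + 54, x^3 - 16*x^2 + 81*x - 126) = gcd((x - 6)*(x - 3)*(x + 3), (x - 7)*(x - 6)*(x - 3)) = x^2 - 9*x + 18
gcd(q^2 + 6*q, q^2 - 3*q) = q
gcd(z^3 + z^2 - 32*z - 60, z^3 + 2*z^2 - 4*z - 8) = z + 2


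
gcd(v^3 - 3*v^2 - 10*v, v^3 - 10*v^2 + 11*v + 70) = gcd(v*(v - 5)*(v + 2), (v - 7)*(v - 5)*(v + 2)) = v^2 - 3*v - 10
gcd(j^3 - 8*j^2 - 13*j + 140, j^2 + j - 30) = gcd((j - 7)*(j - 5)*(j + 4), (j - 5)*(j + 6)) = j - 5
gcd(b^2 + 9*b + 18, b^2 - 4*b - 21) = b + 3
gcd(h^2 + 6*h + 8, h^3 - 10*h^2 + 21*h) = 1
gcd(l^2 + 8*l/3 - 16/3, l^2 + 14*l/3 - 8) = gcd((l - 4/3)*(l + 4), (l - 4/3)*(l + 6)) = l - 4/3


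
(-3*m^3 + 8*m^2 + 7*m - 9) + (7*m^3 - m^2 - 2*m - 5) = 4*m^3 + 7*m^2 + 5*m - 14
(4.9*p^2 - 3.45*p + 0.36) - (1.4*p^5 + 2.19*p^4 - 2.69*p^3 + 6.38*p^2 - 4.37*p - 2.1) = -1.4*p^5 - 2.19*p^4 + 2.69*p^3 - 1.48*p^2 + 0.92*p + 2.46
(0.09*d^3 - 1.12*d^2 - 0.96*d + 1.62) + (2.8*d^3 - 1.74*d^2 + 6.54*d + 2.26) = 2.89*d^3 - 2.86*d^2 + 5.58*d + 3.88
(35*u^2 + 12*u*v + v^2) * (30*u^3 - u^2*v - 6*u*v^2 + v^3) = 1050*u^5 + 325*u^4*v - 192*u^3*v^2 - 38*u^2*v^3 + 6*u*v^4 + v^5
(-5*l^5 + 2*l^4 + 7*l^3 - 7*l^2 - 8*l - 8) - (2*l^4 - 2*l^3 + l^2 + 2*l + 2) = -5*l^5 + 9*l^3 - 8*l^2 - 10*l - 10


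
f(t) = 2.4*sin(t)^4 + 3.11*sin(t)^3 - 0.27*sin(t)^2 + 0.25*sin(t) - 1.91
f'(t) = 9.6*sin(t)^3*cos(t) + 9.33*sin(t)^2*cos(t) - 0.54*sin(t)*cos(t) + 0.25*cos(t) = (9.6*sin(t)^3 + 9.33*sin(t)^2 - 0.54*sin(t) + 0.25)*cos(t)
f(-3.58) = -1.54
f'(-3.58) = -2.21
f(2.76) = -1.65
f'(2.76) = -1.71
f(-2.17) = -2.94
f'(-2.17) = -0.93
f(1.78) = 3.18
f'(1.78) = -3.66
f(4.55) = -3.13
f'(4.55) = -0.10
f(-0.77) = -2.70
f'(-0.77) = 1.37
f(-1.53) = -3.14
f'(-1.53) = 0.02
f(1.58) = 3.58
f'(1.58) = -0.17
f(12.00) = -2.40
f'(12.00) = 1.47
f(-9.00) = -2.21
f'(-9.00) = -1.26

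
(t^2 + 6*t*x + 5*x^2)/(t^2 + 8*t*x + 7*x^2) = (t + 5*x)/(t + 7*x)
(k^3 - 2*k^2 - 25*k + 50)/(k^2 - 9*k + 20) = (k^2 + 3*k - 10)/(k - 4)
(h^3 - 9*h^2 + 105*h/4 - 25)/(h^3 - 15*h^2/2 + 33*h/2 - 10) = (h - 5/2)/(h - 1)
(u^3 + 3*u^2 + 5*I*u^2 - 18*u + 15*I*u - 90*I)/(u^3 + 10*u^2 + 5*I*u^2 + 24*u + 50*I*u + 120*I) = (u - 3)/(u + 4)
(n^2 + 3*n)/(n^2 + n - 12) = n*(n + 3)/(n^2 + n - 12)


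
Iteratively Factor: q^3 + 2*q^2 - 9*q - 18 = (q - 3)*(q^2 + 5*q + 6) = (q - 3)*(q + 3)*(q + 2)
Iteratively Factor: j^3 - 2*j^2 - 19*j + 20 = (j - 1)*(j^2 - j - 20) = (j - 1)*(j + 4)*(j - 5)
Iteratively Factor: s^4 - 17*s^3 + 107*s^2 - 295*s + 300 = (s - 3)*(s^3 - 14*s^2 + 65*s - 100) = (s - 4)*(s - 3)*(s^2 - 10*s + 25) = (s - 5)*(s - 4)*(s - 3)*(s - 5)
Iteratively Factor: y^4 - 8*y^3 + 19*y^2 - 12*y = (y - 3)*(y^3 - 5*y^2 + 4*y) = (y - 4)*(y - 3)*(y^2 - y) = (y - 4)*(y - 3)*(y - 1)*(y)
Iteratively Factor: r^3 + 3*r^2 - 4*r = (r - 1)*(r^2 + 4*r) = r*(r - 1)*(r + 4)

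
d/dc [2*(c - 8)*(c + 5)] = 4*c - 6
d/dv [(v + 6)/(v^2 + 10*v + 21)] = (v^2 + 10*v - 2*(v + 5)*(v + 6) + 21)/(v^2 + 10*v + 21)^2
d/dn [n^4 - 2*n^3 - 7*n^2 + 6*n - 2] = 4*n^3 - 6*n^2 - 14*n + 6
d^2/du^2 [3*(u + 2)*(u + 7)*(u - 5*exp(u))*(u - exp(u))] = -18*u^3*exp(u) + 60*u^2*exp(2*u) - 270*u^2*exp(u) + 36*u^2 + 660*u*exp(2*u) - 1008*u*exp(u) + 162*u + 1410*exp(2*u) - 828*exp(u) + 84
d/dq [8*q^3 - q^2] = 2*q*(12*q - 1)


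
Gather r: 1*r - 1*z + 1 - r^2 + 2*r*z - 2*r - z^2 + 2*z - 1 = -r^2 + r*(2*z - 1) - z^2 + z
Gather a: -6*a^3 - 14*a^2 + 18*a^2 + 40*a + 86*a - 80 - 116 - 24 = -6*a^3 + 4*a^2 + 126*a - 220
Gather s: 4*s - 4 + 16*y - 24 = 4*s + 16*y - 28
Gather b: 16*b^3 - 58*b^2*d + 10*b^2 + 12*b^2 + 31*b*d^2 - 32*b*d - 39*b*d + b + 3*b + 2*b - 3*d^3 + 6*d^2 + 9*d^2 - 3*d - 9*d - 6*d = 16*b^3 + b^2*(22 - 58*d) + b*(31*d^2 - 71*d + 6) - 3*d^3 + 15*d^2 - 18*d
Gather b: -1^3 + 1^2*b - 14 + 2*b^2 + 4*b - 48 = 2*b^2 + 5*b - 63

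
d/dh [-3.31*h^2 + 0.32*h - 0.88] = 0.32 - 6.62*h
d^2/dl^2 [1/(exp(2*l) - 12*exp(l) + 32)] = 4*((3 - exp(l))*(exp(2*l) - 12*exp(l) + 32) + 2*(exp(l) - 6)^2*exp(l))*exp(l)/(exp(2*l) - 12*exp(l) + 32)^3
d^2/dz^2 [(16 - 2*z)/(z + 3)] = 44/(z + 3)^3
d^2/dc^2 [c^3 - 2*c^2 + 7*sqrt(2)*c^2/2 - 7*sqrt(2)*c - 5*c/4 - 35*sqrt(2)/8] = 6*c - 4 + 7*sqrt(2)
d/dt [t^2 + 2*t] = 2*t + 2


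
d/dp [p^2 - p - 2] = 2*p - 1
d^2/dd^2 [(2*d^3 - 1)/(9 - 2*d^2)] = 12*(-6*d^3 + 2*d^2 - 81*d + 3)/(8*d^6 - 108*d^4 + 486*d^2 - 729)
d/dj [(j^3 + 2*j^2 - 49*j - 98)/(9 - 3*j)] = (-2*j^3 + 7*j^2 + 12*j - 245)/(3*(j^2 - 6*j + 9))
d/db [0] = 0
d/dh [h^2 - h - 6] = 2*h - 1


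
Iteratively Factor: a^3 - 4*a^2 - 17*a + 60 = (a - 3)*(a^2 - a - 20) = (a - 5)*(a - 3)*(a + 4)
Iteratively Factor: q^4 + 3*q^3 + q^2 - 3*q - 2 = (q + 1)*(q^3 + 2*q^2 - q - 2) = (q + 1)^2*(q^2 + q - 2) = (q + 1)^2*(q + 2)*(q - 1)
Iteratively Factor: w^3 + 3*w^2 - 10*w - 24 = (w - 3)*(w^2 + 6*w + 8) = (w - 3)*(w + 2)*(w + 4)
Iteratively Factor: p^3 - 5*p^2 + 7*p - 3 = (p - 1)*(p^2 - 4*p + 3) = (p - 1)^2*(p - 3)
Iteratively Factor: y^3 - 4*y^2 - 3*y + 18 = (y - 3)*(y^2 - y - 6) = (y - 3)*(y + 2)*(y - 3)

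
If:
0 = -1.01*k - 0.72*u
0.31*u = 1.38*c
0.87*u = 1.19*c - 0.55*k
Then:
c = 0.00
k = 0.00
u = 0.00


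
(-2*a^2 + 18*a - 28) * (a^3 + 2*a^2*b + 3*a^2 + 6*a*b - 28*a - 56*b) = -2*a^5 - 4*a^4*b + 12*a^4 + 24*a^3*b + 82*a^3 + 164*a^2*b - 588*a^2 - 1176*a*b + 784*a + 1568*b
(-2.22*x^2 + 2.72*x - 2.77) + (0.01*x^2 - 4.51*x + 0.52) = -2.21*x^2 - 1.79*x - 2.25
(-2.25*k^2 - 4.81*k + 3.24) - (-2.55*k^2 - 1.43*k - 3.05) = 0.3*k^2 - 3.38*k + 6.29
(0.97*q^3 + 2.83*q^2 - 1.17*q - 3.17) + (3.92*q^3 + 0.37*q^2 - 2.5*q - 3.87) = 4.89*q^3 + 3.2*q^2 - 3.67*q - 7.04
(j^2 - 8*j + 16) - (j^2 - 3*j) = 16 - 5*j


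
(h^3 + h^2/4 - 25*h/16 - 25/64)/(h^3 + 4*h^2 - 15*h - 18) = (64*h^3 + 16*h^2 - 100*h - 25)/(64*(h^3 + 4*h^2 - 15*h - 18))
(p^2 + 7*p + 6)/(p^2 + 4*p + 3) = (p + 6)/(p + 3)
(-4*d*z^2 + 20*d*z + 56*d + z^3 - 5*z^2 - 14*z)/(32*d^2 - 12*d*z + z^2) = (z^2 - 5*z - 14)/(-8*d + z)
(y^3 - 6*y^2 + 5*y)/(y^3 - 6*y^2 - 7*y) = (-y^2 + 6*y - 5)/(-y^2 + 6*y + 7)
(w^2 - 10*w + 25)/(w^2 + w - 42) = (w^2 - 10*w + 25)/(w^2 + w - 42)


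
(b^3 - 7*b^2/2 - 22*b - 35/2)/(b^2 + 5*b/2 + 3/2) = (2*b^2 - 9*b - 35)/(2*b + 3)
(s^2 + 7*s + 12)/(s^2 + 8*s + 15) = (s + 4)/(s + 5)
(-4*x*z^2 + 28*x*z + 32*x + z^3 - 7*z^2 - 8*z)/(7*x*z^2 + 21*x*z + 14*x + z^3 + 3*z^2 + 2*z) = (-4*x*z + 32*x + z^2 - 8*z)/(7*x*z + 14*x + z^2 + 2*z)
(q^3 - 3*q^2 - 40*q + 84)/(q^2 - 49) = (q^2 + 4*q - 12)/(q + 7)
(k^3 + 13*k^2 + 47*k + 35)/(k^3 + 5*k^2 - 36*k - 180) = (k^2 + 8*k + 7)/(k^2 - 36)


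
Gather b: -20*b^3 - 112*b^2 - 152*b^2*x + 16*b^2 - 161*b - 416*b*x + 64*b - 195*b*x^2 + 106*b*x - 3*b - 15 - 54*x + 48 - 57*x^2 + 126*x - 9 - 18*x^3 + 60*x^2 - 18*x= -20*b^3 + b^2*(-152*x - 96) + b*(-195*x^2 - 310*x - 100) - 18*x^3 + 3*x^2 + 54*x + 24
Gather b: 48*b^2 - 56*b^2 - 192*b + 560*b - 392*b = -8*b^2 - 24*b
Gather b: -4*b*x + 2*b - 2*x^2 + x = b*(2 - 4*x) - 2*x^2 + x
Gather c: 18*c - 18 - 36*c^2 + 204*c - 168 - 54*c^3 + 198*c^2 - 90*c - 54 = -54*c^3 + 162*c^2 + 132*c - 240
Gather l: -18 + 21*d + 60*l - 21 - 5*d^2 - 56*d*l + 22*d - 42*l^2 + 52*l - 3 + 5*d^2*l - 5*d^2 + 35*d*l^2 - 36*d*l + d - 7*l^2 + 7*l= -10*d^2 + 44*d + l^2*(35*d - 49) + l*(5*d^2 - 92*d + 119) - 42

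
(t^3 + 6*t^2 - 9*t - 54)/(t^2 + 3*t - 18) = t + 3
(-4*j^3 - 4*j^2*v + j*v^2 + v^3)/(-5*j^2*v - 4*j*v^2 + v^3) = (-4*j^2 + v^2)/(v*(-5*j + v))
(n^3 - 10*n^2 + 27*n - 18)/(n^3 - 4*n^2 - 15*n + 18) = (n - 3)/(n + 3)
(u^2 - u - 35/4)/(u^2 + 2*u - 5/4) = (2*u - 7)/(2*u - 1)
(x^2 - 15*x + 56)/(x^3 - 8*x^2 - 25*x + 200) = (x - 7)/(x^2 - 25)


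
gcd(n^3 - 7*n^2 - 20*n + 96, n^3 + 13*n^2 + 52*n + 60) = 1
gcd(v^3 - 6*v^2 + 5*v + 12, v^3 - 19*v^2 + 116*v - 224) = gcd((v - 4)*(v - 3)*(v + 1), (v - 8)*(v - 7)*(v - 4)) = v - 4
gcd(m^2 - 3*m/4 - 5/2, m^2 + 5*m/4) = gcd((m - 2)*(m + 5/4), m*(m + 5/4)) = m + 5/4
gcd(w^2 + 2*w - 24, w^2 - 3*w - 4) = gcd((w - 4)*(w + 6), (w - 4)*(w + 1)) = w - 4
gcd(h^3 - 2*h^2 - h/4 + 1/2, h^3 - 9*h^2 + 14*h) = h - 2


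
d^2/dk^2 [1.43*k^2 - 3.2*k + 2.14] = 2.86000000000000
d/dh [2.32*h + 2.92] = 2.32000000000000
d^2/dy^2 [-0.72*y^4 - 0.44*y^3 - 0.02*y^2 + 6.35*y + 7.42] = -8.64*y^2 - 2.64*y - 0.04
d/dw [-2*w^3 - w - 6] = -6*w^2 - 1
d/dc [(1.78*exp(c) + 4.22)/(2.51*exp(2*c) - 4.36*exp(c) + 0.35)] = (-4.4678*exp(2*c) - 21.1844*exp(c) + 19.0222)*exp(c)/(6.3001*exp(4*c) - 21.8872*exp(3*c) + 20.7666*exp(2*c) - 3.052*exp(c) + 0.1225)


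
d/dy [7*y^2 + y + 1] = 14*y + 1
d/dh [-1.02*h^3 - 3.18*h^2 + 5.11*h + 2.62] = -3.06*h^2 - 6.36*h + 5.11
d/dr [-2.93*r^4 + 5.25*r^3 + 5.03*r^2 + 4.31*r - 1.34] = -11.72*r^3 + 15.75*r^2 + 10.06*r + 4.31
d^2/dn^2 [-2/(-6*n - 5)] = 144/(6*n + 5)^3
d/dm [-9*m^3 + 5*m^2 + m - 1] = -27*m^2 + 10*m + 1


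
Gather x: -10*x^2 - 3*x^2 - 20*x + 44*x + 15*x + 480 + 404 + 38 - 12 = -13*x^2 + 39*x + 910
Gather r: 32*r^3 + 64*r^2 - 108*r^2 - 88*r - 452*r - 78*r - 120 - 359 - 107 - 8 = 32*r^3 - 44*r^2 - 618*r - 594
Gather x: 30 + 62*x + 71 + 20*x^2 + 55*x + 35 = 20*x^2 + 117*x + 136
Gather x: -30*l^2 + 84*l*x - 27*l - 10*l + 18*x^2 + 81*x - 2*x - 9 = -30*l^2 - 37*l + 18*x^2 + x*(84*l + 79) - 9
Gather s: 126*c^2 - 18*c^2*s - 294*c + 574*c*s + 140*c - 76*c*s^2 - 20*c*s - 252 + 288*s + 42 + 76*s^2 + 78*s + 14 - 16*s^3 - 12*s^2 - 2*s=126*c^2 - 154*c - 16*s^3 + s^2*(64 - 76*c) + s*(-18*c^2 + 554*c + 364) - 196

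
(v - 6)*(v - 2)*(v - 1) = v^3 - 9*v^2 + 20*v - 12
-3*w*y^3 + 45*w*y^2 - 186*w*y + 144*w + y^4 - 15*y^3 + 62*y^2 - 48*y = (-3*w + y)*(y - 8)*(y - 6)*(y - 1)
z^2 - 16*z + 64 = (z - 8)^2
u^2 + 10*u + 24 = (u + 4)*(u + 6)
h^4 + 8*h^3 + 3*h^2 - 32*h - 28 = (h - 2)*(h + 1)*(h + 2)*(h + 7)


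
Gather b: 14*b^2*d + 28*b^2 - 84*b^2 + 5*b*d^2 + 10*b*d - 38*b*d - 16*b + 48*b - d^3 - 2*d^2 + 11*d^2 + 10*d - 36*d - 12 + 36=b^2*(14*d - 56) + b*(5*d^2 - 28*d + 32) - d^3 + 9*d^2 - 26*d + 24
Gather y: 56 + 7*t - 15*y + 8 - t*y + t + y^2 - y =8*t + y^2 + y*(-t - 16) + 64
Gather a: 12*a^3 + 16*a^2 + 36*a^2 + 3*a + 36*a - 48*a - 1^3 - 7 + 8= 12*a^3 + 52*a^2 - 9*a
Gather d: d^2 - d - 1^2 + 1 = d^2 - d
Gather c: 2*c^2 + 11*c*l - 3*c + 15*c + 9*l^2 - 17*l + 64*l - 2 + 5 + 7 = 2*c^2 + c*(11*l + 12) + 9*l^2 + 47*l + 10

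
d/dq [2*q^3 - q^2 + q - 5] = 6*q^2 - 2*q + 1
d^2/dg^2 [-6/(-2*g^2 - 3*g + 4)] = 12*(-4*g^2 - 6*g + (4*g + 3)^2 + 8)/(2*g^2 + 3*g - 4)^3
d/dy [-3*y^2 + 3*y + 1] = 3 - 6*y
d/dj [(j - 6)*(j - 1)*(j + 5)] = 3*j^2 - 4*j - 29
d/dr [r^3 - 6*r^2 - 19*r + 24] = 3*r^2 - 12*r - 19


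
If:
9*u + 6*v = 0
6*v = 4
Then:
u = -4/9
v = 2/3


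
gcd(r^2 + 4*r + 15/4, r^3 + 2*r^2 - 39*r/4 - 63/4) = r + 3/2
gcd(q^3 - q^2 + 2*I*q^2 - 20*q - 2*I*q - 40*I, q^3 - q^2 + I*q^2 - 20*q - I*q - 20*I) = q^2 - q - 20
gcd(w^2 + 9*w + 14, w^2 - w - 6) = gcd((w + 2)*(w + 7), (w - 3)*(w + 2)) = w + 2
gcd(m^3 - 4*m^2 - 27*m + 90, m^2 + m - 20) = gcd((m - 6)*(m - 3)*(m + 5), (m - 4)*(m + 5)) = m + 5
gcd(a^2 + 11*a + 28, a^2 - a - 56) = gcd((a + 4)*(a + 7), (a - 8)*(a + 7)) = a + 7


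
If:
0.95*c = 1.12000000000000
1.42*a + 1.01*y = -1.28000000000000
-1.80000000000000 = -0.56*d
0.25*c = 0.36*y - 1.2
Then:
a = -3.85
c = 1.18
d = 3.21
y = 4.15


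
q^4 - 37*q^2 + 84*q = q*(q - 4)*(q - 3)*(q + 7)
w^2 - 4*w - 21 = (w - 7)*(w + 3)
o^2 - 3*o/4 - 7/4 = (o - 7/4)*(o + 1)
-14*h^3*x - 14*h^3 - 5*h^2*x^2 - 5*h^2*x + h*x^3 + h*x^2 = (-7*h + x)*(2*h + x)*(h*x + h)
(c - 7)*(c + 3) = c^2 - 4*c - 21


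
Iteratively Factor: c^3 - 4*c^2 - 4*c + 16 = (c - 2)*(c^2 - 2*c - 8) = (c - 4)*(c - 2)*(c + 2)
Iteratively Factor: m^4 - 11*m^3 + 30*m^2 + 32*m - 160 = (m - 5)*(m^3 - 6*m^2 + 32) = (m - 5)*(m - 4)*(m^2 - 2*m - 8) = (m - 5)*(m - 4)*(m + 2)*(m - 4)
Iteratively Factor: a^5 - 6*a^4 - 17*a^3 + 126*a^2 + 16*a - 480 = (a + 2)*(a^4 - 8*a^3 - a^2 + 128*a - 240) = (a - 5)*(a + 2)*(a^3 - 3*a^2 - 16*a + 48) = (a - 5)*(a - 4)*(a + 2)*(a^2 + a - 12) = (a - 5)*(a - 4)*(a - 3)*(a + 2)*(a + 4)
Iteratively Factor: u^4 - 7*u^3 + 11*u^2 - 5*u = (u - 1)*(u^3 - 6*u^2 + 5*u) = u*(u - 1)*(u^2 - 6*u + 5) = u*(u - 1)^2*(u - 5)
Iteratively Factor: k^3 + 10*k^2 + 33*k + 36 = (k + 4)*(k^2 + 6*k + 9) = (k + 3)*(k + 4)*(k + 3)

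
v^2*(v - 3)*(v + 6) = v^4 + 3*v^3 - 18*v^2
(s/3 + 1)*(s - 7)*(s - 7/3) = s^3/3 - 19*s^2/9 - 35*s/9 + 49/3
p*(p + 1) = p^2 + p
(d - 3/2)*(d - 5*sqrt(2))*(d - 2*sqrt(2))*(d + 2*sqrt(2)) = d^4 - 5*sqrt(2)*d^3 - 3*d^3/2 - 8*d^2 + 15*sqrt(2)*d^2/2 + 12*d + 40*sqrt(2)*d - 60*sqrt(2)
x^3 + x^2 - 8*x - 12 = (x - 3)*(x + 2)^2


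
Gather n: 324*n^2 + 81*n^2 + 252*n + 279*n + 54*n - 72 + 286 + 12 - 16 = 405*n^2 + 585*n + 210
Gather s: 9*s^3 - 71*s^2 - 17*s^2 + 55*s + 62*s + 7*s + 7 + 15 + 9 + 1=9*s^3 - 88*s^2 + 124*s + 32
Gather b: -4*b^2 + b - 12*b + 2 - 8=-4*b^2 - 11*b - 6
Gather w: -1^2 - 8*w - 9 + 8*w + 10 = 0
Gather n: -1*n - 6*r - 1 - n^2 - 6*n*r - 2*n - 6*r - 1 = -n^2 + n*(-6*r - 3) - 12*r - 2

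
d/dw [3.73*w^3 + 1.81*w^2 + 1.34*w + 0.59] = 11.19*w^2 + 3.62*w + 1.34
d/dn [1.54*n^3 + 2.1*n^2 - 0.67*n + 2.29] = 4.62*n^2 + 4.2*n - 0.67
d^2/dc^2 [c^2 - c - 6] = 2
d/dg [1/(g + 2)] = -1/(g + 2)^2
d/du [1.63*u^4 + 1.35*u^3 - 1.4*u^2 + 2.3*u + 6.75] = 6.52*u^3 + 4.05*u^2 - 2.8*u + 2.3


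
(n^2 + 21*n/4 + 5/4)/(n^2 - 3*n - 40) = (n + 1/4)/(n - 8)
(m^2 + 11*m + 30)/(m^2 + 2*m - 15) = (m + 6)/(m - 3)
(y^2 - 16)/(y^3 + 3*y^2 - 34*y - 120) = (y - 4)/(y^2 - y - 30)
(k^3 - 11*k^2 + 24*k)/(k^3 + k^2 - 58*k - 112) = k*(k - 3)/(k^2 + 9*k + 14)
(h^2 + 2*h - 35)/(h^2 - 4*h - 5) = (h + 7)/(h + 1)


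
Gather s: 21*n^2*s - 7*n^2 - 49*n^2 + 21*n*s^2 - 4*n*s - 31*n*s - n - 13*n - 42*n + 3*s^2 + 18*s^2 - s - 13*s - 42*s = -56*n^2 - 56*n + s^2*(21*n + 21) + s*(21*n^2 - 35*n - 56)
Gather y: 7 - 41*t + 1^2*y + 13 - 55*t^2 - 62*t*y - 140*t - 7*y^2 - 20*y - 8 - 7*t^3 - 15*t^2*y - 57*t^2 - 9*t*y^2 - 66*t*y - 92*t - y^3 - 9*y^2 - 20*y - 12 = -7*t^3 - 112*t^2 - 273*t - y^3 + y^2*(-9*t - 16) + y*(-15*t^2 - 128*t - 39)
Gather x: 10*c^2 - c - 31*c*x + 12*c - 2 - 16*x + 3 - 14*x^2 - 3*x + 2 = 10*c^2 + 11*c - 14*x^2 + x*(-31*c - 19) + 3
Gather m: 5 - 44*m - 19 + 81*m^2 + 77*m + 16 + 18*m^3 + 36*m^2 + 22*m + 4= 18*m^3 + 117*m^2 + 55*m + 6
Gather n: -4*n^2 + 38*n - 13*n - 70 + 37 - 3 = -4*n^2 + 25*n - 36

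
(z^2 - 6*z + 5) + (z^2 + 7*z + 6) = 2*z^2 + z + 11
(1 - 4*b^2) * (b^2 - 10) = -4*b^4 + 41*b^2 - 10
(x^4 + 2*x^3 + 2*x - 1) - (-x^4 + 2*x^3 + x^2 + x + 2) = 2*x^4 - x^2 + x - 3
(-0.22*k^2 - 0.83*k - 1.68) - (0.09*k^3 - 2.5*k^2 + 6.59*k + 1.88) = -0.09*k^3 + 2.28*k^2 - 7.42*k - 3.56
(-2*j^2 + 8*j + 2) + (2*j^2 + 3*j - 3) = 11*j - 1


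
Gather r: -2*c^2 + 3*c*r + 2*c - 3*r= -2*c^2 + 2*c + r*(3*c - 3)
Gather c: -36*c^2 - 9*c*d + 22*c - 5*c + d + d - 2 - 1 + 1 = -36*c^2 + c*(17 - 9*d) + 2*d - 2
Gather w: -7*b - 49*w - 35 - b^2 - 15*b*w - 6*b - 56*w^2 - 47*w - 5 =-b^2 - 13*b - 56*w^2 + w*(-15*b - 96) - 40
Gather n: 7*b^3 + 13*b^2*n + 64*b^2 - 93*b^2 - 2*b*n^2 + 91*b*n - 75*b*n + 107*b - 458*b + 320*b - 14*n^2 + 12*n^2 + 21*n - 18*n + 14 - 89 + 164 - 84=7*b^3 - 29*b^2 - 31*b + n^2*(-2*b - 2) + n*(13*b^2 + 16*b + 3) + 5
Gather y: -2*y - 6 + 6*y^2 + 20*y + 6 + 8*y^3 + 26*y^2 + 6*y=8*y^3 + 32*y^2 + 24*y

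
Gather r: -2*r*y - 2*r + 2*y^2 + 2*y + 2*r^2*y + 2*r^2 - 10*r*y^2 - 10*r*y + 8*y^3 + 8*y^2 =r^2*(2*y + 2) + r*(-10*y^2 - 12*y - 2) + 8*y^3 + 10*y^2 + 2*y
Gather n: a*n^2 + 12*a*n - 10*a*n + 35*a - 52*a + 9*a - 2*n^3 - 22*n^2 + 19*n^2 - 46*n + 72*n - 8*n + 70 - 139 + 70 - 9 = -8*a - 2*n^3 + n^2*(a - 3) + n*(2*a + 18) - 8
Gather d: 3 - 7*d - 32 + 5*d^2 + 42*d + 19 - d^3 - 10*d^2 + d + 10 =-d^3 - 5*d^2 + 36*d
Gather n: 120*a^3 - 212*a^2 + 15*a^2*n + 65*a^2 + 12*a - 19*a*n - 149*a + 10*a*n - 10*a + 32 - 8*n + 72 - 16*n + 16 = 120*a^3 - 147*a^2 - 147*a + n*(15*a^2 - 9*a - 24) + 120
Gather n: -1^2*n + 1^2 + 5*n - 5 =4*n - 4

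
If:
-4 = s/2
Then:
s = -8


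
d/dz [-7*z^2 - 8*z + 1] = -14*z - 8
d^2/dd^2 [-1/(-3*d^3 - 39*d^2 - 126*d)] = 2*(-d*(3*d + 13)*(d^2 + 13*d + 42) + (3*d^2 + 26*d + 42)^2)/(3*d^3*(d^2 + 13*d + 42)^3)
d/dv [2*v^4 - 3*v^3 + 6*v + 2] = 8*v^3 - 9*v^2 + 6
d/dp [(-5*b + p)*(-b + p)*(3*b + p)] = -13*b^2 - 6*b*p + 3*p^2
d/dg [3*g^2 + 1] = 6*g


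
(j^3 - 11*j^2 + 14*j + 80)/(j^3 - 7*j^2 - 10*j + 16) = (j - 5)/(j - 1)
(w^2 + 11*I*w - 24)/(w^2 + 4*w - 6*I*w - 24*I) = (w^2 + 11*I*w - 24)/(w^2 + w*(4 - 6*I) - 24*I)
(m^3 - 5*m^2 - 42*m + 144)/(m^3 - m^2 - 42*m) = (m^2 - 11*m + 24)/(m*(m - 7))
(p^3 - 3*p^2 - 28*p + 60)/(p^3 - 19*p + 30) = (p - 6)/(p - 3)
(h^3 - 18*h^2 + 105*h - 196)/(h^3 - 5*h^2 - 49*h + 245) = (h^2 - 11*h + 28)/(h^2 + 2*h - 35)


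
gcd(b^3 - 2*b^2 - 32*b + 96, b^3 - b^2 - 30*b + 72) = b^2 + 2*b - 24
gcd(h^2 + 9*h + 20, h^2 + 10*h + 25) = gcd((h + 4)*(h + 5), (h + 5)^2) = h + 5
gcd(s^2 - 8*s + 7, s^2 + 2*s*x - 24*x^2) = 1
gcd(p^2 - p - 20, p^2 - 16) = p + 4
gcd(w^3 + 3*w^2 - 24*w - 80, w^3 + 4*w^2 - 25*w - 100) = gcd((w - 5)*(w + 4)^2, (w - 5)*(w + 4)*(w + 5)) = w^2 - w - 20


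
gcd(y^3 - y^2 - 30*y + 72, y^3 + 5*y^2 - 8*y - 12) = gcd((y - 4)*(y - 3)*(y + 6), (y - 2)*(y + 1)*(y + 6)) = y + 6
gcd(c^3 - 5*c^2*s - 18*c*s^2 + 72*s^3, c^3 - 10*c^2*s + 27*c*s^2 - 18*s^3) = c^2 - 9*c*s + 18*s^2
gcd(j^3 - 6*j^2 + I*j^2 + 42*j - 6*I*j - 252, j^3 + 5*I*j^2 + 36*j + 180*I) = j - 6*I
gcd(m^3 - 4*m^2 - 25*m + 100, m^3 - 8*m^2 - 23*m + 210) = m + 5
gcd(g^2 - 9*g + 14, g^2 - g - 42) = g - 7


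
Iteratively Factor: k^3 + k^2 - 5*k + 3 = (k + 3)*(k^2 - 2*k + 1) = (k - 1)*(k + 3)*(k - 1)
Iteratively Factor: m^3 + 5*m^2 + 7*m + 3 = (m + 1)*(m^2 + 4*m + 3) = (m + 1)^2*(m + 3)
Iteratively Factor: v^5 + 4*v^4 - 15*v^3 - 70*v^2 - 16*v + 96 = (v + 4)*(v^4 - 15*v^2 - 10*v + 24) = (v - 4)*(v + 4)*(v^3 + 4*v^2 + v - 6) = (v - 4)*(v - 1)*(v + 4)*(v^2 + 5*v + 6) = (v - 4)*(v - 1)*(v + 2)*(v + 4)*(v + 3)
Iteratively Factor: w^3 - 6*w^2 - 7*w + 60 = (w - 4)*(w^2 - 2*w - 15) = (w - 4)*(w + 3)*(w - 5)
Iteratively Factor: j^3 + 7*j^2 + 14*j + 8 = (j + 1)*(j^2 + 6*j + 8) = (j + 1)*(j + 2)*(j + 4)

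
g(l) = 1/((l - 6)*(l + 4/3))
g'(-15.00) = 0.00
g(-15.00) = 0.00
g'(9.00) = -0.01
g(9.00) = 0.03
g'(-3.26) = 0.04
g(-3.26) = 0.06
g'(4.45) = -0.05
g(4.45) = -0.11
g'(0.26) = 0.05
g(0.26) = -0.11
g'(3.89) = -0.03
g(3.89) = -0.09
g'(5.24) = -0.23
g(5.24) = -0.20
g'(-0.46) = 0.18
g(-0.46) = -0.18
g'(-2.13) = 0.21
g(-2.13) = 0.15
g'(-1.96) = 0.35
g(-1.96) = 0.20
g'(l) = -1/((l - 6)*(l + 4/3)^2) - 1/((l - 6)^2*(l + 4/3)) = 6*(7 - 3*l)/(9*l^4 - 84*l^3 + 52*l^2 + 672*l + 576)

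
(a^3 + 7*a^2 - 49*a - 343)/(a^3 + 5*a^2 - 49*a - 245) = (a + 7)/(a + 5)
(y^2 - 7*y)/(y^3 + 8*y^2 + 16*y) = (y - 7)/(y^2 + 8*y + 16)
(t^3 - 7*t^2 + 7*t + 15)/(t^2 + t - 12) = (t^2 - 4*t - 5)/(t + 4)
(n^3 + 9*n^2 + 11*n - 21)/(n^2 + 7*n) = n + 2 - 3/n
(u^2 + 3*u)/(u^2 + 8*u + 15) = u/(u + 5)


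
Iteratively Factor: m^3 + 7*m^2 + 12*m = (m + 3)*(m^2 + 4*m) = m*(m + 3)*(m + 4)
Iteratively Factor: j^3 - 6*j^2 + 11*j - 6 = (j - 1)*(j^2 - 5*j + 6) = (j - 2)*(j - 1)*(j - 3)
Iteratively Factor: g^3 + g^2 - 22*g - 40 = (g + 4)*(g^2 - 3*g - 10) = (g - 5)*(g + 4)*(g + 2)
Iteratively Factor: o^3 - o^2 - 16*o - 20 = (o - 5)*(o^2 + 4*o + 4) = (o - 5)*(o + 2)*(o + 2)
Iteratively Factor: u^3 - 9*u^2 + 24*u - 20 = (u - 2)*(u^2 - 7*u + 10) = (u - 2)^2*(u - 5)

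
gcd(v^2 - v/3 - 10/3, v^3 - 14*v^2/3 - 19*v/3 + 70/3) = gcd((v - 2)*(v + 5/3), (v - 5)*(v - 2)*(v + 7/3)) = v - 2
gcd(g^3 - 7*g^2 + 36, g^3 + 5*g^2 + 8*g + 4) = g + 2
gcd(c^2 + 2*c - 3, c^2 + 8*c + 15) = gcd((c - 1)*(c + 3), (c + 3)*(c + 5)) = c + 3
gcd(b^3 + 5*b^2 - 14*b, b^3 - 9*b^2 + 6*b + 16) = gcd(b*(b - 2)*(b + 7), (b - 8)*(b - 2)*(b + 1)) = b - 2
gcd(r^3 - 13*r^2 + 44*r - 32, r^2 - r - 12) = r - 4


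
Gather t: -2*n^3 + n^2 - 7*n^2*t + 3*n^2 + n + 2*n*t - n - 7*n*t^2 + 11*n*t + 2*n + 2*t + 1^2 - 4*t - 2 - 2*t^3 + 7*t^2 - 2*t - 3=-2*n^3 + 4*n^2 + 2*n - 2*t^3 + t^2*(7 - 7*n) + t*(-7*n^2 + 13*n - 4) - 4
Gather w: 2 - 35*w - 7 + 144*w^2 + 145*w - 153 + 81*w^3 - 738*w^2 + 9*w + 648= 81*w^3 - 594*w^2 + 119*w + 490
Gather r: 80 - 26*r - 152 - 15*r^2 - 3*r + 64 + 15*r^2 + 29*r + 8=0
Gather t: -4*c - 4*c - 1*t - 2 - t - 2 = -8*c - 2*t - 4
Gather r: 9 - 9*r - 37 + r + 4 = -8*r - 24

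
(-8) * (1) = -8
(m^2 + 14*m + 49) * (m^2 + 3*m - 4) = m^4 + 17*m^3 + 87*m^2 + 91*m - 196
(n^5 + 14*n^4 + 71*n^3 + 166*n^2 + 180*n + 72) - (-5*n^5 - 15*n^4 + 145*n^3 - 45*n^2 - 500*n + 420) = 6*n^5 + 29*n^4 - 74*n^3 + 211*n^2 + 680*n - 348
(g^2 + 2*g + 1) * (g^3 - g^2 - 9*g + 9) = g^5 + g^4 - 10*g^3 - 10*g^2 + 9*g + 9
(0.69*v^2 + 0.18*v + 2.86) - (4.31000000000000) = 0.69*v^2 + 0.18*v - 1.45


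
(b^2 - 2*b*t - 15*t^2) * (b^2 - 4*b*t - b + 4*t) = b^4 - 6*b^3*t - b^3 - 7*b^2*t^2 + 6*b^2*t + 60*b*t^3 + 7*b*t^2 - 60*t^3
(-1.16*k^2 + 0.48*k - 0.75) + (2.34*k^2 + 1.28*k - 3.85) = 1.18*k^2 + 1.76*k - 4.6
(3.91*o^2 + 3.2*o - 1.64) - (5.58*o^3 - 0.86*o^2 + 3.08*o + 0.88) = -5.58*o^3 + 4.77*o^2 + 0.12*o - 2.52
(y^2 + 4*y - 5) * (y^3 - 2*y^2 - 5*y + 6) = y^5 + 2*y^4 - 18*y^3 - 4*y^2 + 49*y - 30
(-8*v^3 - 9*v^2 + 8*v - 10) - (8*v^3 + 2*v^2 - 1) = -16*v^3 - 11*v^2 + 8*v - 9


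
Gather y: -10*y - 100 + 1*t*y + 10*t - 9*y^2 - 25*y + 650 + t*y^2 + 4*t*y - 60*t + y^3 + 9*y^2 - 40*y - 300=t*y^2 - 50*t + y^3 + y*(5*t - 75) + 250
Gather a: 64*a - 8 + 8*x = 64*a + 8*x - 8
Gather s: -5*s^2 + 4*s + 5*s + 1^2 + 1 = -5*s^2 + 9*s + 2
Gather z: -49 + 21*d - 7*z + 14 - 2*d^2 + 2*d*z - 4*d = -2*d^2 + 17*d + z*(2*d - 7) - 35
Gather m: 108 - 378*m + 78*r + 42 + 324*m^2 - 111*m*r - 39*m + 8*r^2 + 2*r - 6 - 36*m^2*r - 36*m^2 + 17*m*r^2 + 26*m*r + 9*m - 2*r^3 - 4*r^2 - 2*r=m^2*(288 - 36*r) + m*(17*r^2 - 85*r - 408) - 2*r^3 + 4*r^2 + 78*r + 144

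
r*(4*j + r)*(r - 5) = 4*j*r^2 - 20*j*r + r^3 - 5*r^2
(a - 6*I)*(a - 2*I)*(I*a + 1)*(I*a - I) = -a^4 + a^3 + 9*I*a^3 + 20*a^2 - 9*I*a^2 - 20*a - 12*I*a + 12*I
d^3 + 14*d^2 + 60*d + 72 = (d + 2)*(d + 6)^2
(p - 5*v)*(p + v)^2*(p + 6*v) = p^4 + 3*p^3*v - 27*p^2*v^2 - 59*p*v^3 - 30*v^4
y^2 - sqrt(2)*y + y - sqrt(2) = (y + 1)*(y - sqrt(2))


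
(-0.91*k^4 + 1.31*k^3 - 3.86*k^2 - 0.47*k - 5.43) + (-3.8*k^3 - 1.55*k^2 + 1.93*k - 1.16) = -0.91*k^4 - 2.49*k^3 - 5.41*k^2 + 1.46*k - 6.59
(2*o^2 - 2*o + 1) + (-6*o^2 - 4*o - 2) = -4*o^2 - 6*o - 1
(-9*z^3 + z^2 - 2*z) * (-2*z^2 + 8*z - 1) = 18*z^5 - 74*z^4 + 21*z^3 - 17*z^2 + 2*z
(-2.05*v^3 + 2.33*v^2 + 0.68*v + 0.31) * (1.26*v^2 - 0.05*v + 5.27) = -2.583*v^5 + 3.0383*v^4 - 10.0632*v^3 + 12.6357*v^2 + 3.5681*v + 1.6337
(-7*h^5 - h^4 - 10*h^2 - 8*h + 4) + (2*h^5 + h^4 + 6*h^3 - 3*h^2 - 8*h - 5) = -5*h^5 + 6*h^3 - 13*h^2 - 16*h - 1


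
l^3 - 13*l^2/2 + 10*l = l*(l - 4)*(l - 5/2)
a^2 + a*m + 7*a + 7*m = (a + 7)*(a + m)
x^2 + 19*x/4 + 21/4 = (x + 7/4)*(x + 3)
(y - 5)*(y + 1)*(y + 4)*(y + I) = y^4 + I*y^3 - 21*y^2 - 20*y - 21*I*y - 20*I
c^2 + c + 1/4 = (c + 1/2)^2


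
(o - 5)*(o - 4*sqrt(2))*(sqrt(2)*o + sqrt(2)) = sqrt(2)*o^3 - 8*o^2 - 4*sqrt(2)*o^2 - 5*sqrt(2)*o + 32*o + 40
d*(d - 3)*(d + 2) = d^3 - d^2 - 6*d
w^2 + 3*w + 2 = (w + 1)*(w + 2)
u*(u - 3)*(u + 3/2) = u^3 - 3*u^2/2 - 9*u/2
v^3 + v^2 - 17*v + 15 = (v - 3)*(v - 1)*(v + 5)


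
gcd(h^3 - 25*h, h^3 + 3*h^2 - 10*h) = h^2 + 5*h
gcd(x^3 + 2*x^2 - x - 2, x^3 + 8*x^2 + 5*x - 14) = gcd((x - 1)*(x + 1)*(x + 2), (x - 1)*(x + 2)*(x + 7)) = x^2 + x - 2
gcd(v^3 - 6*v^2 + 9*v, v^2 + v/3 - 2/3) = 1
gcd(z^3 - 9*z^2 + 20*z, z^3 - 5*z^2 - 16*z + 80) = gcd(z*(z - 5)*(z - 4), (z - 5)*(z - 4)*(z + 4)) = z^2 - 9*z + 20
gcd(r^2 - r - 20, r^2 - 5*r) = r - 5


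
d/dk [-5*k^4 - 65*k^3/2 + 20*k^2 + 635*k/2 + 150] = -20*k^3 - 195*k^2/2 + 40*k + 635/2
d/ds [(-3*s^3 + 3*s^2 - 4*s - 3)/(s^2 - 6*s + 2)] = (-3*s^4 + 36*s^3 - 32*s^2 + 18*s - 26)/(s^4 - 12*s^3 + 40*s^2 - 24*s + 4)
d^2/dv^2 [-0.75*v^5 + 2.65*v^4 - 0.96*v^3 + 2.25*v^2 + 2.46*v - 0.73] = -15.0*v^3 + 31.8*v^2 - 5.76*v + 4.5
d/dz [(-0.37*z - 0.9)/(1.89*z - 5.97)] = (7.389711*z - 23.342103)/(1.89*z - 5.97)^3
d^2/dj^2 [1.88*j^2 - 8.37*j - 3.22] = 3.76000000000000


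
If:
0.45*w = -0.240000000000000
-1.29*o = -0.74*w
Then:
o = -0.31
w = -0.53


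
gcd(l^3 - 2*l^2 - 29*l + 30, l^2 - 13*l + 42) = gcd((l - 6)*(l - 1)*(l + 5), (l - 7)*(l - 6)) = l - 6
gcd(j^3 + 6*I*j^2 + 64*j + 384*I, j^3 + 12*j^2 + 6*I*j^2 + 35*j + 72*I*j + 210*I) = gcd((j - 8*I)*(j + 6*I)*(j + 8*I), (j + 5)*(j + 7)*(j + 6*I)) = j + 6*I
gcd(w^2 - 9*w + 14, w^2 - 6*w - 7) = w - 7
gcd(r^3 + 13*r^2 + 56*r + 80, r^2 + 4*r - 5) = r + 5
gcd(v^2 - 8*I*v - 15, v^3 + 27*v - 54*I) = v - 3*I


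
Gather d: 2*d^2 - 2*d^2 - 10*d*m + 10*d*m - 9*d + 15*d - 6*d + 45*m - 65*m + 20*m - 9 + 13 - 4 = 0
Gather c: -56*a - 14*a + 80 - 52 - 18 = 10 - 70*a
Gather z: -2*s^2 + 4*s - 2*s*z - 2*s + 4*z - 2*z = -2*s^2 + 2*s + z*(2 - 2*s)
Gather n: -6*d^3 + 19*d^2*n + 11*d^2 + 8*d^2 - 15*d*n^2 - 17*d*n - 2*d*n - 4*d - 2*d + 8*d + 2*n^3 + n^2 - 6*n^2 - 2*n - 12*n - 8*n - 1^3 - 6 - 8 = -6*d^3 + 19*d^2 + 2*d + 2*n^3 + n^2*(-15*d - 5) + n*(19*d^2 - 19*d - 22) - 15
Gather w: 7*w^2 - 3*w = 7*w^2 - 3*w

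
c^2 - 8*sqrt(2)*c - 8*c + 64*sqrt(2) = (c - 8)*(c - 8*sqrt(2))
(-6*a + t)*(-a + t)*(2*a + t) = 12*a^3 - 8*a^2*t - 5*a*t^2 + t^3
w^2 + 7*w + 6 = (w + 1)*(w + 6)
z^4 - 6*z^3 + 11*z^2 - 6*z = z*(z - 3)*(z - 2)*(z - 1)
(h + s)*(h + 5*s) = h^2 + 6*h*s + 5*s^2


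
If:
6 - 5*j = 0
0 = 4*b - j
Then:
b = 3/10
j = 6/5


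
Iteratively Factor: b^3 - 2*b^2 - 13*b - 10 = (b - 5)*(b^2 + 3*b + 2) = (b - 5)*(b + 2)*(b + 1)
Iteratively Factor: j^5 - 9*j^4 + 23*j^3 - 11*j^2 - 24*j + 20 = (j - 5)*(j^4 - 4*j^3 + 3*j^2 + 4*j - 4) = (j - 5)*(j - 2)*(j^3 - 2*j^2 - j + 2) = (j - 5)*(j - 2)*(j + 1)*(j^2 - 3*j + 2) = (j - 5)*(j - 2)^2*(j + 1)*(j - 1)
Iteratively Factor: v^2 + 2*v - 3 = (v + 3)*(v - 1)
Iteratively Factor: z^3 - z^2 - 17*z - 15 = (z - 5)*(z^2 + 4*z + 3) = (z - 5)*(z + 3)*(z + 1)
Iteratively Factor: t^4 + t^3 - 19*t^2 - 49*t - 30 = (t - 5)*(t^3 + 6*t^2 + 11*t + 6) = (t - 5)*(t + 1)*(t^2 + 5*t + 6) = (t - 5)*(t + 1)*(t + 2)*(t + 3)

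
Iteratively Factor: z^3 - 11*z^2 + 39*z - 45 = (z - 3)*(z^2 - 8*z + 15) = (z - 3)^2*(z - 5)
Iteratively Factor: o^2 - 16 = (o - 4)*(o + 4)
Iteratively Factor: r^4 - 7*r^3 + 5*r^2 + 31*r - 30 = (r - 5)*(r^3 - 2*r^2 - 5*r + 6) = (r - 5)*(r + 2)*(r^2 - 4*r + 3) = (r - 5)*(r - 3)*(r + 2)*(r - 1)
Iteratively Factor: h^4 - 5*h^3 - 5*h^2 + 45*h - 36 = (h - 3)*(h^3 - 2*h^2 - 11*h + 12) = (h - 4)*(h - 3)*(h^2 + 2*h - 3) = (h - 4)*(h - 3)*(h + 3)*(h - 1)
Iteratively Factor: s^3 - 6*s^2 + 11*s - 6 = (s - 1)*(s^2 - 5*s + 6) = (s - 3)*(s - 1)*(s - 2)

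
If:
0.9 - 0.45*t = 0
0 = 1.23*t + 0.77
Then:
No Solution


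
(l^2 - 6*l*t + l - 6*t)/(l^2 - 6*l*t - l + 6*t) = (l + 1)/(l - 1)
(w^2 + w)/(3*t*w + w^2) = (w + 1)/(3*t + w)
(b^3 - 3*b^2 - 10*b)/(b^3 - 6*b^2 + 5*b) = (b + 2)/(b - 1)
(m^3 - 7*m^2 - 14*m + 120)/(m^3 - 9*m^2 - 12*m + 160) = (m - 6)/(m - 8)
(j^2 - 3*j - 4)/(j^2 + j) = (j - 4)/j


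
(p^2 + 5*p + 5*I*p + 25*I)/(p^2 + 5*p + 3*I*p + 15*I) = (p + 5*I)/(p + 3*I)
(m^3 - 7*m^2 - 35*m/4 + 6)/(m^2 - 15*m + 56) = (m^2 + m - 3/4)/(m - 7)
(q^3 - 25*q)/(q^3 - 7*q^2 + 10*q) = (q + 5)/(q - 2)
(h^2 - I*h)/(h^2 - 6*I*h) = (h - I)/(h - 6*I)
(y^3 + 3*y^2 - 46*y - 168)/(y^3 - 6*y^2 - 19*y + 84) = (y + 6)/(y - 3)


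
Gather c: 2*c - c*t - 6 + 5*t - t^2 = c*(2 - t) - t^2 + 5*t - 6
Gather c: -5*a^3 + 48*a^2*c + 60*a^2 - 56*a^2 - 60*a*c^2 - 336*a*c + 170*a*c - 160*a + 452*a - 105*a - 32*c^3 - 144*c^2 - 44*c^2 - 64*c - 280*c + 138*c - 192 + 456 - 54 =-5*a^3 + 4*a^2 + 187*a - 32*c^3 + c^2*(-60*a - 188) + c*(48*a^2 - 166*a - 206) + 210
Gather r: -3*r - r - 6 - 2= -4*r - 8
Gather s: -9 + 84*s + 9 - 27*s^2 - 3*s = -27*s^2 + 81*s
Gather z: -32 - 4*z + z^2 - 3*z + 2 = z^2 - 7*z - 30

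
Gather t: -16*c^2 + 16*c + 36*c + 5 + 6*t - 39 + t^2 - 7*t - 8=-16*c^2 + 52*c + t^2 - t - 42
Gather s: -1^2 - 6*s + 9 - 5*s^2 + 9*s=-5*s^2 + 3*s + 8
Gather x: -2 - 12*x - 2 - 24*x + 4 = -36*x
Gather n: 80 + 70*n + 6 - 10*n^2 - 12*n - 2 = -10*n^2 + 58*n + 84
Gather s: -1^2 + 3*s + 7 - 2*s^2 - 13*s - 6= -2*s^2 - 10*s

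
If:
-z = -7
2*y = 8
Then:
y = 4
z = 7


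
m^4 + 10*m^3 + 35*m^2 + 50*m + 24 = (m + 1)*(m + 2)*(m + 3)*(m + 4)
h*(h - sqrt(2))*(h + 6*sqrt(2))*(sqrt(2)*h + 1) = sqrt(2)*h^4 + 11*h^3 - 7*sqrt(2)*h^2 - 12*h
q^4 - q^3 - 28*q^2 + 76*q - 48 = (q - 4)*(q - 2)*(q - 1)*(q + 6)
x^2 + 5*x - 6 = (x - 1)*(x + 6)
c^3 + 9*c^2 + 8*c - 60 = (c - 2)*(c + 5)*(c + 6)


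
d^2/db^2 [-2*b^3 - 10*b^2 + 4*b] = -12*b - 20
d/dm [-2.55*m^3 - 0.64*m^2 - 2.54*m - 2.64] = -7.65*m^2 - 1.28*m - 2.54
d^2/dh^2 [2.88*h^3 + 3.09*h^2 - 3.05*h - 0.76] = 17.28*h + 6.18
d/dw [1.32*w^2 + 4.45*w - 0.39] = 2.64*w + 4.45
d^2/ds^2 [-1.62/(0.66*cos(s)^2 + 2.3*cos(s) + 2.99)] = (2.822688*(1 - cos(s)^2)^2 + 7.37748*cos(s)^3 - 2.80648800000001*cos(s)^2 - 25.8957*cos(s) - 13.568472)/(0.66*cos(s)^2 + 2.3*cos(s) + 2.99)^3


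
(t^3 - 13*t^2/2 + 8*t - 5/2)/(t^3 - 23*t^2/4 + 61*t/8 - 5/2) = 4*(t^2 - 6*t + 5)/(4*t^2 - 21*t + 20)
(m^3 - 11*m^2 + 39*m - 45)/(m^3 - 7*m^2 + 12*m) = (m^2 - 8*m + 15)/(m*(m - 4))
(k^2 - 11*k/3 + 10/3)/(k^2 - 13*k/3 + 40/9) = 3*(k - 2)/(3*k - 8)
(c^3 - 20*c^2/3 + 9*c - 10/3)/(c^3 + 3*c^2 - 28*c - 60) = (3*c^2 - 5*c + 2)/(3*(c^2 + 8*c + 12))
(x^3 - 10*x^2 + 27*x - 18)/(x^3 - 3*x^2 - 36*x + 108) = (x - 1)/(x + 6)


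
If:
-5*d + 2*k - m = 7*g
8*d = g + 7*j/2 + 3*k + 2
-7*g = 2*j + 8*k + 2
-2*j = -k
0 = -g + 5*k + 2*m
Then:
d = 471/2683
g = -458/2683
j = -120/2683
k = -240/2683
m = 371/2683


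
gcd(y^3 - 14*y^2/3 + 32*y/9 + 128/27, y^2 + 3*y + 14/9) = y + 2/3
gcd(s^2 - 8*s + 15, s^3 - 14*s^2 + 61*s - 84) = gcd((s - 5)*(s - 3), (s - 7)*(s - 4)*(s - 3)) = s - 3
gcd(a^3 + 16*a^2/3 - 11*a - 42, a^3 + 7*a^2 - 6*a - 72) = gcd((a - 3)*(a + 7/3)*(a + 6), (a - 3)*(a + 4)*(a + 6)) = a^2 + 3*a - 18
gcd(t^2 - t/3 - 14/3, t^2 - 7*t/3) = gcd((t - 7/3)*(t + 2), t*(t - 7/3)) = t - 7/3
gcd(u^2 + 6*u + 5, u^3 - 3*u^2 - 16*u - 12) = u + 1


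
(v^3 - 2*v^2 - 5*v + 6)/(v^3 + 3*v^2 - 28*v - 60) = (v^2 - 4*v + 3)/(v^2 + v - 30)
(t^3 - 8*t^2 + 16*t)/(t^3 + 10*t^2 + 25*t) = (t^2 - 8*t + 16)/(t^2 + 10*t + 25)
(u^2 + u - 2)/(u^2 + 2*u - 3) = (u + 2)/(u + 3)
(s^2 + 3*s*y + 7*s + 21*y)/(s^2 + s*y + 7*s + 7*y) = (s + 3*y)/(s + y)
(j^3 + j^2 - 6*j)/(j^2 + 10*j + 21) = j*(j - 2)/(j + 7)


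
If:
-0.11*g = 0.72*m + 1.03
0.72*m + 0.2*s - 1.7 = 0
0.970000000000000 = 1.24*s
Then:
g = -23.40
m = 2.14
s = 0.78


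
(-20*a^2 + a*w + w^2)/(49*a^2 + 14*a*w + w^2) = (-20*a^2 + a*w + w^2)/(49*a^2 + 14*a*w + w^2)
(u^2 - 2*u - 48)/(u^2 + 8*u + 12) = (u - 8)/(u + 2)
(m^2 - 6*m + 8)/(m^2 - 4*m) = (m - 2)/m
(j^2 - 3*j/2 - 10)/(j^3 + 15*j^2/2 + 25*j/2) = (j - 4)/(j*(j + 5))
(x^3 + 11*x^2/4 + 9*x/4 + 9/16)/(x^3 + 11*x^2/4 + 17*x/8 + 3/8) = (8*x^2 + 10*x + 3)/(2*(4*x^2 + 5*x + 1))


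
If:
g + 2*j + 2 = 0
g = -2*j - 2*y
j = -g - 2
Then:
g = -2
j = 0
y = 1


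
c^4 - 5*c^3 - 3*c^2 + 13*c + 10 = (c - 5)*(c - 2)*(c + 1)^2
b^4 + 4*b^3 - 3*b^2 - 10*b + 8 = (b - 1)^2*(b + 2)*(b + 4)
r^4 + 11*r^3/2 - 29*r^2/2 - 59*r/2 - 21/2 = (r - 3)*(r + 1/2)*(r + 1)*(r + 7)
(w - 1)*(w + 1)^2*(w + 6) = w^4 + 7*w^3 + 5*w^2 - 7*w - 6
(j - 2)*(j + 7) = j^2 + 5*j - 14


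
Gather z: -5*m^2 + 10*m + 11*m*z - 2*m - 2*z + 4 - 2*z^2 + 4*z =-5*m^2 + 8*m - 2*z^2 + z*(11*m + 2) + 4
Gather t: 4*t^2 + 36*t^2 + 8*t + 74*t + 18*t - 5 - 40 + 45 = 40*t^2 + 100*t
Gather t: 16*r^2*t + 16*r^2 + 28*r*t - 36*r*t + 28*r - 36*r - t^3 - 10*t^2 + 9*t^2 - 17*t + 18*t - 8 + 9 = 16*r^2 - 8*r - t^3 - t^2 + t*(16*r^2 - 8*r + 1) + 1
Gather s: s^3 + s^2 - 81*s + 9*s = s^3 + s^2 - 72*s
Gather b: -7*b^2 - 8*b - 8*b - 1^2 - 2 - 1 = -7*b^2 - 16*b - 4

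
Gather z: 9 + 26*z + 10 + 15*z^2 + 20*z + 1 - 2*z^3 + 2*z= -2*z^3 + 15*z^2 + 48*z + 20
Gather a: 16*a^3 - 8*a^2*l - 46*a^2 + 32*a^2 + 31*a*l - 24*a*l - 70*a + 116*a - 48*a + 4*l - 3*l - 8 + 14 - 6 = 16*a^3 + a^2*(-8*l - 14) + a*(7*l - 2) + l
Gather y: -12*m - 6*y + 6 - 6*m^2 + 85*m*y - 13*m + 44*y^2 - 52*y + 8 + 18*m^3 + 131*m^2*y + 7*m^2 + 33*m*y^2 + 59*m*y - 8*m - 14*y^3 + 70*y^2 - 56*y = 18*m^3 + m^2 - 33*m - 14*y^3 + y^2*(33*m + 114) + y*(131*m^2 + 144*m - 114) + 14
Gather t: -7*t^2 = -7*t^2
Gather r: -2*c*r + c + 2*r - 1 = c + r*(2 - 2*c) - 1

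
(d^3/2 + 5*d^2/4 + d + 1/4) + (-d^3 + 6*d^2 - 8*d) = -d^3/2 + 29*d^2/4 - 7*d + 1/4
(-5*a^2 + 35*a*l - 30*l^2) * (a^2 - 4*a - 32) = -5*a^4 + 35*a^3*l + 20*a^3 - 30*a^2*l^2 - 140*a^2*l + 160*a^2 + 120*a*l^2 - 1120*a*l + 960*l^2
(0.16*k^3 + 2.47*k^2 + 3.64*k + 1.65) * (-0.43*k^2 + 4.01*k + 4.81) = -0.0688*k^5 - 0.4205*k^4 + 9.1091*k^3 + 25.7676*k^2 + 24.1249*k + 7.9365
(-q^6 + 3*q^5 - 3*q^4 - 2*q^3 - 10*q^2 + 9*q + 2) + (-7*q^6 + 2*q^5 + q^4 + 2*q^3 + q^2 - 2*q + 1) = -8*q^6 + 5*q^5 - 2*q^4 - 9*q^2 + 7*q + 3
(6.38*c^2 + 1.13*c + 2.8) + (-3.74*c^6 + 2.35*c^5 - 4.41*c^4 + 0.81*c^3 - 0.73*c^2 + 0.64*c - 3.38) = -3.74*c^6 + 2.35*c^5 - 4.41*c^4 + 0.81*c^3 + 5.65*c^2 + 1.77*c - 0.58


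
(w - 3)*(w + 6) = w^2 + 3*w - 18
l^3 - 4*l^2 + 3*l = l*(l - 3)*(l - 1)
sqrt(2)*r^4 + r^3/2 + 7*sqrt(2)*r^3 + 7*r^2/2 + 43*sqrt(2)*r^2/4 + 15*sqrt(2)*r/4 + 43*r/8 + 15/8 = (r + 1/2)*(r + 3/2)*(r + 5)*(sqrt(2)*r + 1/2)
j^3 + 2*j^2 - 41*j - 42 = (j - 6)*(j + 1)*(j + 7)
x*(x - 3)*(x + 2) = x^3 - x^2 - 6*x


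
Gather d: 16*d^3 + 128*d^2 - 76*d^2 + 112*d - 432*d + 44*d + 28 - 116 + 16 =16*d^3 + 52*d^2 - 276*d - 72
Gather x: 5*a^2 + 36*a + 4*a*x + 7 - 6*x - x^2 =5*a^2 + 36*a - x^2 + x*(4*a - 6) + 7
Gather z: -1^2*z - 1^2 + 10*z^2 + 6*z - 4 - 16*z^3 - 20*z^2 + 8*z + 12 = -16*z^3 - 10*z^2 + 13*z + 7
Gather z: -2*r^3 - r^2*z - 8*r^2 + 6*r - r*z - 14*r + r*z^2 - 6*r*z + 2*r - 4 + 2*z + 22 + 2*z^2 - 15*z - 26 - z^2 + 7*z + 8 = -2*r^3 - 8*r^2 - 6*r + z^2*(r + 1) + z*(-r^2 - 7*r - 6)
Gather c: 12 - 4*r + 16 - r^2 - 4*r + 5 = -r^2 - 8*r + 33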